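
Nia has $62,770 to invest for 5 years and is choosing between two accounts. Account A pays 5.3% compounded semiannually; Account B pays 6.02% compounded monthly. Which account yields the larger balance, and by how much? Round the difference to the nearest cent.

Account A growth factor: (1 + 0.0265)^10 ≈ 1.2989413347; balance ≈ 81,534.5476.
Account B growth factor: (1 + 0.0602/12)^60 ≈ 1.3501929488; balance ≈ 84,751.6114.
Account B is larger by 3,217.0638.

Account B, by $3,217.06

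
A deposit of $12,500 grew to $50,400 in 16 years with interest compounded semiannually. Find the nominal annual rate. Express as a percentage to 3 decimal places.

(1 + r/2)^32 = 50,400/12,500 = 4.032.
1 + r/2 = 4.032^(1/32) ≈ 1.044534, so r/2 ≈ 0.0445338.
r ≈ 2·0.0445338 = 8.90677%.

8.907%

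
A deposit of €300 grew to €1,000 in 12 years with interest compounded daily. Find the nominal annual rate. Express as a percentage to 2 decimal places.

(1 + r/365)^4380 = 1,000/300 = 3.33333.
1 + r/365 = 3.33333^(1/4380) ≈ 1.000275, so r/365 ≈ 0.000274917.
r ≈ 365·0.000274917 = 10.03449%.

10.03%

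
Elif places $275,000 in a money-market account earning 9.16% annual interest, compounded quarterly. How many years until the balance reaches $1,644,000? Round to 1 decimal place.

19.7 years

(1 + 0.0229)^(4t) = 1,644,000/275,000 = 5.9782.
4t·ln(1 + 0.0229) = ln(5.9782); 4t = 1.7881/0.0226417 ≈ 78.9744.
t ≈ 19.7436 years.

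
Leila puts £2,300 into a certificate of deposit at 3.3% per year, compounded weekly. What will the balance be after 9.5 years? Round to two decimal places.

Periodic rate = 3.3%/52 = 0.000634615; periods = 52·9.5 = 494.
A = 2,300·(1 + 0.033/52)^494 ≈ 2,300·1.368069424 ≈ 3,146.5597.

£3,146.56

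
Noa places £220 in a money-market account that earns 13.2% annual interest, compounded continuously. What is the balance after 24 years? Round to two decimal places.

A = P·e^(rt) = 220·e^(0.132·24) = 220·e^3.168.
e^3.168 ≈ 23.75991697, so A ≈ 5,227.1817.

£5,227.18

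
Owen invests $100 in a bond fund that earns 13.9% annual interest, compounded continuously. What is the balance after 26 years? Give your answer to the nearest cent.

$3,711.42

A = P·e^(rt) = 100·e^(0.139·26) = 100·e^3.614.
e^3.614 ≈ 37.11421315, so A ≈ 3,711.4213.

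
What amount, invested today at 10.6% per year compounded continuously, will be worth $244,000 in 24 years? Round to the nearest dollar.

$19,167

P = A·e^(−rt) = 244,000·e^(−2.544).
e^(−2.544) ≈ 0.0785515642823, so P ≈ 19,166.5817.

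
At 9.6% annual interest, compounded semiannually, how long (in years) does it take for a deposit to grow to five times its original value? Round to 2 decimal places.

17.16 years

(1 + 0.048)^(2t) = 5.
2t = ln 5 / ln(1 + 0.048) ≈ 1.6094/0.0468836 ≈ 34.3284.
t ≈ 17.1642.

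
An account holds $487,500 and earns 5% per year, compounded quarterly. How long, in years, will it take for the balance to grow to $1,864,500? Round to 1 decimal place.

We need (1 + 0.0125)^(4t) = 3.8246, so 4t = ln 3.8246 / ln 1.0125 ≈ 107.9860.
t ≈ 107.9860/4 = 26.9965 years.

27.0 years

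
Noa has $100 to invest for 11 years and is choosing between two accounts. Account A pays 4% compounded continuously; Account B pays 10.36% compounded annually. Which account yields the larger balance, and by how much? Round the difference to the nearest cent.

Account A growth factor: e^(0.04·11) = e^0.44 ≈ 1.55270722; balance ≈ 155.2707.
Account B growth factor: (1 + 0.1036)^11 ≈ 2.95752626; balance ≈ 295.7526.
Account B is larger by 140.4819.

Account B, by $140.48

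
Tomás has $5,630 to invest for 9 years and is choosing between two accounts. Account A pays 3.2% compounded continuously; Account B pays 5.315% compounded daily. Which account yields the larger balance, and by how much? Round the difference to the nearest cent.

Account B, by $1,574.13

A: e^(0.032·9) = e^0.288 ≈ 1.333757304, so 5,630 × 1.333757304 ≈ 7,509.0536.
B: (1 + 0.05315/365)^3285 ≈ 1.613353893, so 5,630 × 1.613353893 ≈ 9,083.1824.
Difference ≈ 1,574.1288 in favor of B.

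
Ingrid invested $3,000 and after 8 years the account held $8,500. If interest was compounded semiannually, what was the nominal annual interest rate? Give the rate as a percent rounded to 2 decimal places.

(1 + r/2)^16 = 8,500/3,000 = 2.83333.
1 + r/2 = 2.83333^(1/16) ≈ 1.067256, so r/2 ≈ 0.067256.
r ≈ 2·0.067256 = 13.45120%.

13.45%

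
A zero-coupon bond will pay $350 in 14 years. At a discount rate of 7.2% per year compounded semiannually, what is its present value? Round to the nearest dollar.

Growth factor = (1 + 0.036)^28 ≈ 2.6919882.
P = 350/2.6919882 ≈ 130.0154.

$130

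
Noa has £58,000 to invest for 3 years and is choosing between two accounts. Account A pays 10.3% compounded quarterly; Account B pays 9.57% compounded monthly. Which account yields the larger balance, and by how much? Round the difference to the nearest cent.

Account A growth factor: (1 + 0.02575)^12 ≈ 1.3567452434; balance ≈ 78,691.2241.
Account B growth factor: (1 + 0.007975)^36 ≈ 1.331040862; balance ≈ 77,200.3700.
Account A is larger by 1,490.8541.

Account A, by £1,490.85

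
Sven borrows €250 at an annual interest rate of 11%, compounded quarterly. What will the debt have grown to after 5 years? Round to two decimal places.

€430.11

Periodic rate = 11%/4 = 0.0275; periods = 4·5 = 20.
A = 250·(1 + 0.0275)^20 ≈ 250·1.72042843 ≈ 430.1071.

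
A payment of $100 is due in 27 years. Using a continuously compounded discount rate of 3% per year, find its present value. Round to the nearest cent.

$44.49

P = A·e^(−rt) = 100·e^(−0.81).
e^(−0.81) ≈ 0.44485807, so P ≈ 44.4858.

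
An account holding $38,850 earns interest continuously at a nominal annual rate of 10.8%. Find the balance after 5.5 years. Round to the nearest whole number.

A = P·e^(rt) = 38,850·e^(0.108·5.5) = 38,850·e^0.594.
e^0.594 ≈ 1.8112188202, so A ≈ 70,365.8512.

$70,366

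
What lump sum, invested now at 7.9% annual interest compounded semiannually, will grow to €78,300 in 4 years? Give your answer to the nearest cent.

Growth factor = (1 + 0.0395)^8 ≈ 1.363314172.
P = 78,300/1.363314172 ≈ 57,433.5701.

€57,433.57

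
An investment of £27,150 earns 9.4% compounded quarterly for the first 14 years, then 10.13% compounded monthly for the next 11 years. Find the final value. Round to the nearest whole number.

After 14 years at 9.4%: 27,150 × 3.67214170491 ≈ 99,698.6473.
Then 11 years at 10.13%: 99,698.6473 × 3.03321474169 ≈ 302,407.4067.

£302,407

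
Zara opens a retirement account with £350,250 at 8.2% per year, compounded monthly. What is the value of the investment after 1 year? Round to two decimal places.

Periodic rate = 8.2%/12 = 0.00683333; periods = 12·1 = 12.
A = 350,250·(1 + 0.082/12)^12 ≈ 350,250·1.08515312183 ≈ 380,074.8809.

£380,074.88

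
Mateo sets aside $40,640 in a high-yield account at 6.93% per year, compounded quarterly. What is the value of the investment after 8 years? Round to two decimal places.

$70,414.91

Periodic rate = 6.93%/4 = 0.017325; periods = 4·8 = 32.
A = 40,640·(1 + 0.017325)^32 ≈ 40,640·1.7326504149 ≈ 70,414.9129.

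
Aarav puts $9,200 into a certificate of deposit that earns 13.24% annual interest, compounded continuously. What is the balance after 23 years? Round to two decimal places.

A = P·e^(rt) = 9,200·e^(0.1324·23) = 9,200·e^3.0452.
e^3.0452 ≈ 21.0142336293, so A ≈ 193,330.9494.

$193,330.95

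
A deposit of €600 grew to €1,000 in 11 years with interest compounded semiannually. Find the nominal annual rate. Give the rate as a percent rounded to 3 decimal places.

4.698%

(1 + r/2)^22 = 1,000/600 = 1.66667.
1 + r/2 = 1.66667^(1/22) ≈ 1.023491, so r/2 ≈ 0.023491.
r ≈ 2·0.023491 = 4.69820%.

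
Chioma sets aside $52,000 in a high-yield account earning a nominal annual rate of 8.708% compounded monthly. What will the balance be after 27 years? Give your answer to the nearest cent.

Growth factor = (1 + 0.08708/12)^324 ≈ 10.4089941504.
A ≈ 52,000 × 10.4089941504 ≈ 541,267.6958.

$541,267.70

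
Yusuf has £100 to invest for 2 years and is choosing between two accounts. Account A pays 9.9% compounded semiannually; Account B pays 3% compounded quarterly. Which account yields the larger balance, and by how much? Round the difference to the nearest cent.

Account A, by £15.16

A: (1 + 0.0495)^4 ≈ 1.21319265, so 100 × 1.21319265 ≈ 121.3193.
B: (1 + 0.0075)^8 ≈ 1.06159885, so 100 × 1.06159885 ≈ 106.1599.
Difference ≈ 15.1594 in favor of A.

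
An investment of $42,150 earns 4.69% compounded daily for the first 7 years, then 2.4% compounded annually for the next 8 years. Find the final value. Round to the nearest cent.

$70,756.60

Phase 1: 42,150·(1 + 0.0469/365)^2555 ≈ 58,528.4871.
Phase 2: 58,528.4871·(1 + 0.024)^8 ≈ 70,756.5992.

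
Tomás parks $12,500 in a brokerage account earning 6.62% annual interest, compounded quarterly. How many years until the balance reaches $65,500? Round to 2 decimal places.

25.23 years

We need (1 + 0.01655)^(4t) = 5.24, so 4t = ln 5.24 / ln 1.01655 ≈ 100.9057.
t ≈ 100.9057/4 = 25.2264 years.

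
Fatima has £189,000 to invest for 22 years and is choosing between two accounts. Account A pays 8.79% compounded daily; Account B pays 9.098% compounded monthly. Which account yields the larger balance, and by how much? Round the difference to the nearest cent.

Account B, by £81,421.53

Account A growth factor: (1 + 0.0879/365)^8030 ≈ 6.914130296703; balance ≈ 1,306,770.6261.
Account B growth factor: (1 + 0.09098/12)^264 ≈ 7.344932016845; balance ≈ 1,388,192.1512.
Account B is larger by 81,421.5251.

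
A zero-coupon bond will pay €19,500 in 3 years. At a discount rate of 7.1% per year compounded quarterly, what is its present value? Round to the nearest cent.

€15,788.51

Growth factor = (1 + 0.01775)^12 ≈ 1.2350750047.
P = 19,500/1.2350750047 ≈ 15,788.5148.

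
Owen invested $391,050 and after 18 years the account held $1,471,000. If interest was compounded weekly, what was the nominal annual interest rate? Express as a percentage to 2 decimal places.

The 936-period growth factor is 1,471,000/391,050 = 3.76167.
r/52 = 3.76167^(1/936) − 1 ≈ 0.00141645, so r ≈ 52·0.00141645 = 7.36556%.

7.37%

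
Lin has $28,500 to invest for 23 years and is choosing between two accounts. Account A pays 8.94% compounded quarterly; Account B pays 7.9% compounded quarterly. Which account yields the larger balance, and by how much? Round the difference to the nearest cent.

Account A, by $45,482.51

A: (1 + 0.02235)^92 ≈ 7.64123087456, so 28,500 × 7.64123087456 ≈ 217,775.0799.
B: (1 + 0.01975)^92 ≈ 6.04535330287, so 28,500 × 6.04535330287 ≈ 172,292.5691.
Difference ≈ 45,482.5108 in favor of A.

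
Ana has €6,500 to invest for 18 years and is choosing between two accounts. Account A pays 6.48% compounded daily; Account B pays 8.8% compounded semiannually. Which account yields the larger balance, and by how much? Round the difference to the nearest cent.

Account B, by €9,763.36

Account A growth factor: (1 + 0.0648/365)^6570 ≈ 3.2100819753; balance ≈ 20,865.5328.
Account B growth factor: (1 + 0.044)^36 ≈ 4.712137471; balance ≈ 30,628.8936.
Account B is larger by 9,763.3607.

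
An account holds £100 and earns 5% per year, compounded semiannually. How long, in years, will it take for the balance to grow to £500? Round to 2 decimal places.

32.59 years

We need (1 + 0.025)^(2t) = 5, so 2t = ln 5 / ln 1.025 ≈ 65.1789.
t ≈ 65.1789/2 = 32.5895 years.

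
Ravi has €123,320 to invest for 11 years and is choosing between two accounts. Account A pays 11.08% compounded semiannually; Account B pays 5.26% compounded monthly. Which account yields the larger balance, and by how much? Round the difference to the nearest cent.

Account A, by €184,171.95

A: (1 + 0.0554)^22 ≈ 3.27473360491, so 123,320 × 3.27473360491 ≈ 403,840.1482.
B: (1 + 0.0526/12)^132 ≈ 1.78128603533, so 123,320 × 1.78128603533 ≈ 219,668.1939.
Difference ≈ 184,171.9543 in favor of A.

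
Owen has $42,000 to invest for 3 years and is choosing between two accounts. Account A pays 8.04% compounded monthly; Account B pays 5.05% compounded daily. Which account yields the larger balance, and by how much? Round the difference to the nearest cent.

Account A, by $4,543.81

A: (1 + 0.0067)^36 ≈ 1.2717521192, so 42,000 × 1.2717521192 ≈ 53,413.5890.
B: (1 + 0.0505/365)^1095 ≈ 1.1635661081, so 42,000 × 1.1635661081 ≈ 48,869.7765.
Difference ≈ 4,543.8125 in favor of A.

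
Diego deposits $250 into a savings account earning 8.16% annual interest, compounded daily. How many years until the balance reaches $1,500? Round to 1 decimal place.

22.0 years

We need (1 + 0.000223562)^(365t) = 6, so 365t = ln 6 / ln 1.000224 ≈ 8015.5062.
t ≈ 8015.5062/365 = 21.9603 years.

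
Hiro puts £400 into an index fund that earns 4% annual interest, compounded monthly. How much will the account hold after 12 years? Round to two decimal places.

Growth factor = (1 + 0.04/12)^144 ≈ 1.61478492.
A ≈ 400 × 1.61478492 ≈ 645.9140.

£645.91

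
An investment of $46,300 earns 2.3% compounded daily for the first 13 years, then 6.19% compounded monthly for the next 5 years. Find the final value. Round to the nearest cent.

After 13 years at 2.3%: 46,300 × 1.3484969204 ≈ 62,435.4074.
Then 5 years at 6.19%: 62,435.4074 × 1.3616599166 ≈ 85,015.7917.

$85,015.79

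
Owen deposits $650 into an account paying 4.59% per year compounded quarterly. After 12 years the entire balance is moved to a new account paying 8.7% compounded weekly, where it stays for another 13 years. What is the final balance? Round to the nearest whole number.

Phase 1: 650·(1 + 0.011475)^48 ≈ 1,123.9855.
Phase 2: 1,123.9855·(1 + 0.087/52)^676 ≈ 3,479.6641.

$3,480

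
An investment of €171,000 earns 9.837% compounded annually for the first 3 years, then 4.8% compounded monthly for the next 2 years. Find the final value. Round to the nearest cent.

Phase 1: 171,000·(1 + 0.09837)^3 ≈ 226,590.7086.
Phase 2: 226,590.7086·(1 + 0.004)^24 ≈ 249,374.0193.

€249,374.02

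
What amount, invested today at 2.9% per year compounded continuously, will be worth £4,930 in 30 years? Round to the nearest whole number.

P = A·e^(−rt) = 4,930·e^(−0.87).
e^(−0.87) ≈ 0.4189515492, so P ≈ 2,065.4311.

£2,065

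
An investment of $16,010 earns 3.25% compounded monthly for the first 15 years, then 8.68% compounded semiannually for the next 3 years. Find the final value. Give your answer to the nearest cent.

After 15 years at 3.25%: 16,010 × 1.6271679233 ≈ 26,050.9585.
Then 3 years at 8.68%: 26,050.9585 × 1.2903424776 ≈ 33,614.6583.

$33,614.66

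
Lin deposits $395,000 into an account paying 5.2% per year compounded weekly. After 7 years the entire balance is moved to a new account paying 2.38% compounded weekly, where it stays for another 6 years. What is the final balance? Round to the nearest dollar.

Phase 1: 395,000·(1 + 0.001)^364 ≈ 568,330.9379.
Phase 2: 568,330.9379·(1 + 0.0238/52)^312 ≈ 655,547.7967.

$655,548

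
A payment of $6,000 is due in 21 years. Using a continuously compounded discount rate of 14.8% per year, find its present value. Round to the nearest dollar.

P = A·e^(−rt) = 6,000·e^(−3.108).
e^(−3.108) ≈ 0.04469024651, so P ≈ 268.1415.

$268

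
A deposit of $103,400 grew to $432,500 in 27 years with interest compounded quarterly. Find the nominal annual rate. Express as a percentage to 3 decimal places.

The 108-period growth factor is 432,500/103,400 = 4.18279.
r/4 = 4.18279^(1/108) − 1 ≈ 0.013338, so r ≈ 4·0.013338 = 5.33518%.

5.335%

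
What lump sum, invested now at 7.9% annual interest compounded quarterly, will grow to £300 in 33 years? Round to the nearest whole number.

Growth factor = (1 + 0.01975)^132 ≈ 13.2181369.
P = 300/13.2181369 ≈ 22.6961.

£23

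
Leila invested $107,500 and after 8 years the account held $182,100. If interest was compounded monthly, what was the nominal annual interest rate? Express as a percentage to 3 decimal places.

(1 + r/12)^96 = 182,100/107,500 = 1.69395.
1 + r/12 = 1.69395^(1/96) ≈ 1.005505, so r/12 ≈ 0.00550536.
r ≈ 12·0.00550536 = 6.60643%.

6.606%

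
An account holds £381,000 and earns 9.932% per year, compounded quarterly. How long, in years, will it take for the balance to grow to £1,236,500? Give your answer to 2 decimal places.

12.00 years

(1 + 0.02483)^(4t) = 1,236,500/381,000 = 3.2454.
4t·ln(1 + 0.02483) = ln(3.2454); 4t = 1.1772/0.0245267 ≈ 47.9982.
t ≈ 11.9996 years.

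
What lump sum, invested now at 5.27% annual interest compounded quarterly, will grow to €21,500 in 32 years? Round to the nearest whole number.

Periodic rate = 5.27%/4 = 0.013175; 128 periods.
P = 21,500/(1 + 0.013175)^128 ≈ 21,500/5.3408641266 ≈ 4,025.5658.

€4,026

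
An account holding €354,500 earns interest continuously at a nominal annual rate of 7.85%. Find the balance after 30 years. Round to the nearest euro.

€3,735,767

A = P·e^(rt) = 354,500·e^(0.0785·30) = 354,500·e^2.355.
e^2.355 ≈ 10.5381288617, so A ≈ 3,735,766.6815.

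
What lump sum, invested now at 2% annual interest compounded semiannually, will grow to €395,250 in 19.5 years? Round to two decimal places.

€268,125.61

Growth factor = (1 + 0.01)^39 ≈ 1.4741225085.
P = 395,250/1.4741225085 ≈ 268,125.6122.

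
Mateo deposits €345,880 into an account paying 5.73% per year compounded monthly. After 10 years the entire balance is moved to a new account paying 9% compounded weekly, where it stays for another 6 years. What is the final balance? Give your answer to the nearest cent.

Phase 1: 345,880·(1 + 0.004775)^120 ≈ 612,609.8026.
Phase 2: 612,609.8026·(1 + 0.09/52)^312 ≈ 1,050,752.0520.

€1,050,752.05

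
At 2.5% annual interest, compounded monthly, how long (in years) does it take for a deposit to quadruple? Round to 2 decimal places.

55.51 years

(1 + 0.00208333)^(12t) = 4.
12t = ln 4 / ln(1 + 0.00208333) ≈ 1.3863/0.00208117 ≈ 666.1142.
t ≈ 55.5095.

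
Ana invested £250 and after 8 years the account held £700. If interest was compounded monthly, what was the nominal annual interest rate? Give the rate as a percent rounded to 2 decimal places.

12.94%

(1 + r/12)^96 = 700/250 = 2.8.
1 + r/12 = 2.8^(1/96) ≈ 1.010783, so r/12 ≈ 0.0107829.
r ≈ 12·0.0107829 = 12.93951%.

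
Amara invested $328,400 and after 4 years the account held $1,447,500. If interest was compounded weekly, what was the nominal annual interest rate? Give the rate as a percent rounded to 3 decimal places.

37.217%

(1 + r/52)^208 = 1,447,500/328,400 = 4.40773.
1 + r/52 = 4.40773^(1/208) ≈ 1.007157, so r/52 ≈ 0.00715703.
r ≈ 52·0.00715703 = 37.21657%.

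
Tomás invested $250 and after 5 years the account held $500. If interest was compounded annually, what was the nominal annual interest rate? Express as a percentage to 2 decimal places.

(1 + r)^5 = 500/250 = 2.
1 + r = 2^(1/5) ≈ 1.148698, so r ≈ 0.148698.
r ≈ 14.86984%.

14.87%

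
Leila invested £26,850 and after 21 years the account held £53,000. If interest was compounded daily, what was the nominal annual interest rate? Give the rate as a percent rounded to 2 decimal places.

(1 + r/365)^7665 = 53,000/26,850 = 1.97393.
1 + r/365 = 1.97393^(1/7665) ≈ 1.000089, so r/365 ≈ 0.0000887223.
r ≈ 365·0.0000887223 = 3.23836%.

3.24%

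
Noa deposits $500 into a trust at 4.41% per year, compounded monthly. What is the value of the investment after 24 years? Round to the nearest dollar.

$1,438

Growth factor = (1 + 0.003675)^288 ≈ 2.876171132.
A ≈ 500 × 2.876171132 ≈ 1,438.0856.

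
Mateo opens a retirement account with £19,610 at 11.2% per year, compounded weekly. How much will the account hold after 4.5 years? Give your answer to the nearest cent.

£32,443.42

Periodic rate = 11.2%/52 = 0.00215385; periods = 52·4.5 = 234.
A = 19,610·(1 + 0.112/52)^234 ≈ 19,610·1.6544324324 ≈ 32,443.4200.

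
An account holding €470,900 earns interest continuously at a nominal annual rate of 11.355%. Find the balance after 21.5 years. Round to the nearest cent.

A = P·e^(rt) = 470,900·e^(0.11355·21.5) = 470,900·e^2.441325.
e^2.441325 ≈ 11.48825259741, so A ≈ 5,409,818.1481.

€5,409,818.15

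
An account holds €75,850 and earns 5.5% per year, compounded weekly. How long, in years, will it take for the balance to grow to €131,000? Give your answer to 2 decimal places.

(1 + 0.00105769)^(52t) = 131,000/75,850 = 1.7271.
52t·ln(1 + 0.00105769) = ln(1.7271); 52t = 0.54644/0.00105713 ≈ 516.9070.
t ≈ 9.9405 years.

9.94 years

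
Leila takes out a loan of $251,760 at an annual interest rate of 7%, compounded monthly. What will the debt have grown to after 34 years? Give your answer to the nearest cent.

$2,701,497.33

Periodic rate = 7%/12 = 0.00583333; periods = 12·34 = 408.
A = 251,760·(1 + 0.07/12)^408 ≈ 251,760·10.73044696215 ≈ 2,701,497.3272.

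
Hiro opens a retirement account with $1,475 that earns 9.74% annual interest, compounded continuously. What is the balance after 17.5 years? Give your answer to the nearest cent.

$8,110.49

A = P·e^(rt) = 1,475·e^(0.0974·17.5) = 1,475·e^1.7045.
e^1.7045 ≈ 5.498635662, so A ≈ 8,110.4876.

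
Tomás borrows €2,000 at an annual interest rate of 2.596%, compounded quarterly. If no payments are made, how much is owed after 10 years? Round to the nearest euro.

Growth factor = (1 + 0.00649)^40 ≈ 1.295324477.
A ≈ 2,000 × 1.295324477 ≈ 2,590.6490.

€2,591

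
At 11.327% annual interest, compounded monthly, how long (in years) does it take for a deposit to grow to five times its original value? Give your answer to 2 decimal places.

14.28 years

(1 + 0.00943917)^(12t) = 5.
12t = ln 5 / ln(1 + 0.00943917) ≈ 1.6094/0.0093949 ≈ 171.3098.
t ≈ 14.2758.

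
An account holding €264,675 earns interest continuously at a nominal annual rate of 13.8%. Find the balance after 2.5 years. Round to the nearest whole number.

A = P·e^(rt) = 264,675·e^(0.138·2.5) = 264,675·e^0.345.
e^0.345 ≈ 1.41198991967, so A ≈ 373,718.4320.

€373,718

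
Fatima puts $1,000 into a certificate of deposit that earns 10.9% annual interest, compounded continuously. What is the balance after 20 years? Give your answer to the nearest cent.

A = P·e^(rt) = 1,000·e^(0.109·20) = 1,000·e^2.18.
e^2.18 ≈ 8.846306259, so A ≈ 8,846.3063.

$8,846.31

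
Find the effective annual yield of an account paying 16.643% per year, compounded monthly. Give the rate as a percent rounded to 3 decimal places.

17.973%

One year is 12 periods at 0.0138692 each: (1 + 0.0138692)^12 ≈ 1.179731.
EAR = 1.179731 − 1 ≈ 17.97310%.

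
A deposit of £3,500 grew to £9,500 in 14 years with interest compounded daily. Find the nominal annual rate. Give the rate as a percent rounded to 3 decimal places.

7.133%

The 5110-period growth factor is 9,500/3,500 = 2.71429.
r/365 = 2.71429^(1/5110) − 1 ≈ 0.000195426, so r ≈ 365·0.000195426 = 7.13305%.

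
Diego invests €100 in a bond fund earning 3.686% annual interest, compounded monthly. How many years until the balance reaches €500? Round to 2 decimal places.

43.73 years

We need (1 + 0.00307167)^(12t) = 5, so 12t = ln 5 / ln 1.003072 ≈ 524.7667.
t ≈ 524.7667/12 = 43.7306 years.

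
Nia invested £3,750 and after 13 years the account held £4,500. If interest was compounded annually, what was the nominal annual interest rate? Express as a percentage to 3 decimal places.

The 13-period growth factor is 4,500/3,750 = 1.2.
r = 1.2^(1/13) − 1 ≈ 0.0141235, i.e. 1.41235%.

1.412%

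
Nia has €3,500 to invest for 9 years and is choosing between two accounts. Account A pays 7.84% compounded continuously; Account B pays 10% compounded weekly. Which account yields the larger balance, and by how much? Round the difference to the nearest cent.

Account B, by €1,513.46

A: e^(0.0784·9) = e^0.7056 ≈ 2.025061357, so 3,500 × 2.025061357 ≈ 7,087.7148.
B: (1 + 0.1/52)^468 ≈ 2.457478252, so 3,500 × 2.457478252 ≈ 8,601.1739.
Difference ≈ 1,513.4591 in favor of B.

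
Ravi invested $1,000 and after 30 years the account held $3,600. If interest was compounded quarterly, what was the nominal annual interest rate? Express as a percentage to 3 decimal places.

4.293%

(1 + r/4)^120 = 3,600/1,000 = 3.6.
1 + r/4 = 3.6^(1/120) ≈ 1.010732, so r/4 ≈ 0.0107316.
r ≈ 4·0.0107316 = 4.29265%.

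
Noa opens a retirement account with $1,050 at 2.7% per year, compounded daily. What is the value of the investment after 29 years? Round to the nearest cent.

Growth factor = (1 + 0.027/365)^10585 ≈ 2.187963147.
A ≈ 1,050 × 2.187963147 ≈ 2,297.3613.

$2,297.36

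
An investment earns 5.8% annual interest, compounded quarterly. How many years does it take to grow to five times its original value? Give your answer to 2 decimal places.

(1 + 0.0145)^(4t) = 5.
4t = ln 5 / ln(1 + 0.0145) ≈ 1.6094/0.0143959 ≈ 111.7985.
t ≈ 27.9496.

27.95 years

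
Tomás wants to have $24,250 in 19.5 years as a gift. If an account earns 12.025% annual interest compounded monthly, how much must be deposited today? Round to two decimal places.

$2,351.87

Periodic rate = 12.025%/12 = 0.0100208; 234 periods.
P = 24,250/(1 + 0.12025/12)^234 ≈ 24,250/10.310925926 ≈ 2,351.8741.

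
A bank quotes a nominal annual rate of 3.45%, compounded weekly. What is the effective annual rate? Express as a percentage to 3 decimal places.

One year is 52 periods at 0.000663462 each: (1 + 0.000663462)^52 ≈ 1.03509.
EAR = 1.03509 − 1 ≈ 3.50902%.

3.509%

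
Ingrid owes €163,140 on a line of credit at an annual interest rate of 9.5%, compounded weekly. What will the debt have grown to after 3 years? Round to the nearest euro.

€216,881

Growth factor = (1 + 0.095/52)^156 ≈ 1.32941630849.
A ≈ 163,140 × 1.32941630849 ≈ 216,880.9766.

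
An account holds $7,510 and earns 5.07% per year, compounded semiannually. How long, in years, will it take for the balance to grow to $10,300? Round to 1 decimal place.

We need (1 + 0.02535)^(2t) = 1.3715, so 2t = ln 1.3715 / ln 1.02535 ≈ 12.6192.
t ≈ 12.6192/2 = 6.3096 years.

6.3 years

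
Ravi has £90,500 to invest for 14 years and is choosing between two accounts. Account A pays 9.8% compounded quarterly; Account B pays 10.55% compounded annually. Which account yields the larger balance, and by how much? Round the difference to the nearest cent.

Account B, by £17,519.27

Account A growth factor: (1 + 0.0245)^56 ≈ 3.87855463322; balance ≈ 351,009.1943.
Account B growth factor: (1 + 0.1055)^14 ≈ 4.07213771398; balance ≈ 368,528.4631.
Account B is larger by 17,519.2688.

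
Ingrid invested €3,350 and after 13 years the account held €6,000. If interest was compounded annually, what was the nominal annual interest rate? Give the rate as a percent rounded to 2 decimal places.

4.59%

(1 + r)^13 = 6,000/3,350 = 1.79104.
1 + r = 1.79104^(1/13) ≈ 1.045851, so r ≈ 0.0458508.
r ≈ 4.58508%.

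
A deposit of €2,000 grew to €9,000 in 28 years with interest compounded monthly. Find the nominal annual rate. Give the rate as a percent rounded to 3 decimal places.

5.384%

The 336-period growth factor is 9,000/2,000 = 4.5.
r/12 = 4.5^(1/336) − 1 ≈ 0.00448645, so r ≈ 12·0.00448645 = 5.38375%.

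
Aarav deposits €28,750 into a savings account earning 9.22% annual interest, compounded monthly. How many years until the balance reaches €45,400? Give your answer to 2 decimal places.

4.97 years

We need (1 + 0.00768333)^(12t) = 1.5791, so 12t = ln 1.5791 / ln 1.007683 ≈ 59.6912.
t ≈ 59.6912/12 = 4.9743 years.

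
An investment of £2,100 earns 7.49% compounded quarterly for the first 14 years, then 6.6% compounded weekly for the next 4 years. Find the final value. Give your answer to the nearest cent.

£7,726.63

After 14 years at 7.49%: 2,100 × 2.826116032 ≈ 5,934.8437.
Then 4 years at 6.6%: 5,934.8437 × 1.301910242 ≈ 7,726.6338.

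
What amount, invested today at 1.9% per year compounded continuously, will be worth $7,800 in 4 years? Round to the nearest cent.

P = A·e^(−rt) = 7,800·e^(−0.076).
e^(−0.076) ≈ 0.9268162066, so P ≈ 7,229.1664.

$7,229.17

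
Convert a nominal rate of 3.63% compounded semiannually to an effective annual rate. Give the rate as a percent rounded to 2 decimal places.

3.66%

EAR = (1 + 3.63%/2)^2 − 1 = (1 + 0.01815)^2 − 1.
(1 + 0.01815)^2 ≈ 1.036629, so EAR ≈ 3.66294%.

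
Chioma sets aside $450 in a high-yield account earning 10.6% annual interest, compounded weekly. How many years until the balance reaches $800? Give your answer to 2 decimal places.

We need (1 + 0.00203846)^(52t) = 1.7778, so 52t = ln 1.7778 / ln 1.002038 ≈ 282.5417.
t ≈ 282.5417/52 = 5.4335 years.

5.43 years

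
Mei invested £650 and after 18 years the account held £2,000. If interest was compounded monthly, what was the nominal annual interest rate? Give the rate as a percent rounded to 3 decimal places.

The 216-period growth factor is 2,000/650 = 3.07692.
r/12 = 3.07692^(1/216) − 1 ≈ 0.00521694, so r ≈ 12·0.00521694 = 6.26033%.

6.260%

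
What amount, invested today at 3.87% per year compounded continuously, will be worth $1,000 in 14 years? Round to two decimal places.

$581.70

P = A·e^(−rt) = 1,000·e^(−0.5418).
e^(−0.5418) ≈ 0.581700249, so P ≈ 581.7002.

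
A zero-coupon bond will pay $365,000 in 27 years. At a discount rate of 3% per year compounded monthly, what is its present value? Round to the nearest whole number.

Periodic rate = 3%/12 = 0.0025; 324 periods.
P = 365,000/(1 + 0.0025)^324 ≈ 365,000/2.2456369141 ≈ 162,537.4065.

$162,537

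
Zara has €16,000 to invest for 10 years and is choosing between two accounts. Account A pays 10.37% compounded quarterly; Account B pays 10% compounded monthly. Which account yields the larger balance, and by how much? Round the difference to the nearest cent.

Account A growth factor: (1 + 0.025925)^40 ≈ 2.7837133852; balance ≈ 44,539.4142.
Account B growth factor: (1 + 0.1/12)^120 ≈ 2.7070414909; balance ≈ 43,312.6639.
Account A is larger by 1,226.7503.

Account A, by €1,226.75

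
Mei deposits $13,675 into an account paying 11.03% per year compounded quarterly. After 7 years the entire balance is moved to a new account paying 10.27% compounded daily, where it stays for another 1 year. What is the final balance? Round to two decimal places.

$32,456.52

After 7 years at 11.03%: 13,675 × 2.141799595 ≈ 29,289.1095.
Then 1 years at 10.27%: 29,289.1095 × 1.1081429036 ≈ 32,456.5188.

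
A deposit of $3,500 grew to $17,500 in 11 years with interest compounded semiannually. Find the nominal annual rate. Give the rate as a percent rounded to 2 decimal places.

The 22-period growth factor is 17,500/3,500 = 5.
r/2 = 5^(1/22) − 1 ≈ 0.0758987, so r ≈ 2·0.0758987 = 15.17973%.

15.18%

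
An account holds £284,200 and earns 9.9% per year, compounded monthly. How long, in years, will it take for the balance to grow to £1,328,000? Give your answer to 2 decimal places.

15.64 years

(1 + 0.00825)^(12t) = 1,328,000/284,200 = 4.6728.
12t·ln(1 + 0.00825) = ln(4.6728); 12t = 1.5418/0.00821615 ≈ 187.6487.
t ≈ 15.6374 years.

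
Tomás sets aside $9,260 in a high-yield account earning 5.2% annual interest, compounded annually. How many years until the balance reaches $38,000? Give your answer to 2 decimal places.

(1 + 0.052)^t = 38,000/9,260 = 4.1037.
t·ln(1 + 0.052) = ln(4.1037); t = 1.4119/0.0506931 ≈ 27.8516.

27.85 years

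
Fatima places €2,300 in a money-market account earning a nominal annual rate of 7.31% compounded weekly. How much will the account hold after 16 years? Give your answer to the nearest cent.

€7,401.54

Periodic rate = 7.31%/52 = 0.00140577; periods = 52·16 = 832.
A = 2,300·(1 + 0.0731/52)^832 ≈ 2,300·3.218059943 ≈ 7,401.5379.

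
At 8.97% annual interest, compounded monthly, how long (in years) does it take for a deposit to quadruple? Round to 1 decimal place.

15.5 years

(1 + 0.007475)^(12t) = 4.
12t = ln 4 / ln(1 + 0.007475) ≈ 1.3863/0.0074472 ≈ 186.1497.
t ≈ 15.5125.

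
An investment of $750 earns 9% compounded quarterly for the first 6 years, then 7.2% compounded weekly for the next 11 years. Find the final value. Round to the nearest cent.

After 6 years at 9%: 750 × 1.705766576 ≈ 1,279.3249.
Then 11 years at 7.2%: 1,279.3249 × 2.206598518 ≈ 2,822.9565.

$2,822.96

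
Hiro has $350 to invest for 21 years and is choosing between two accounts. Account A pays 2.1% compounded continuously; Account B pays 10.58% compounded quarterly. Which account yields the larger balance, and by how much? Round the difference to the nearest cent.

Account B, by $2,592.49

A: e^(0.021·21) = e^0.441 ≈ 1.5542607, so 350 × 1.5542607 ≈ 543.9912.
B: (1 + 0.02645)^84 ≈ 8.961384679, so 350 × 8.961384679 ≈ 3,136.4846.
Difference ≈ 2,592.4934 in favor of B.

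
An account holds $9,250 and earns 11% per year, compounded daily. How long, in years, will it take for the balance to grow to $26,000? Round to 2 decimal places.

(1 + 0.00030137)^(365t) = 26,000/9,250 = 2.8108.
365t·ln(1 + 0.00030137) = ln(2.8108); 365t = 1.0335/0.000301324 ≈ 3429.7680.
t ≈ 9.3966 years.

9.40 years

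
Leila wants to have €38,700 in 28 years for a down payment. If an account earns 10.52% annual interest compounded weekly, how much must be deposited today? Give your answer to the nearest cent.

Growth factor = (1 + 0.1052/52)^1456 ≈ 18.965554729.
P = 38,700/18.965554729 ≈ 2,040.5414.

€2,040.54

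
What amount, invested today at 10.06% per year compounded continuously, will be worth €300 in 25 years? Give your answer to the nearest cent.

€24.26

P = A·e^(−rt) = 300·e^(−2.515).
e^(−2.515) ≈ 0.0808629122, so P ≈ 24.2589.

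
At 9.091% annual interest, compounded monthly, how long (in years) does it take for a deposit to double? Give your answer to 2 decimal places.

(1 + 0.00757583)^(12t) = 2.
12t = ln 2 / ln(1 + 0.00757583) ≈ 0.69315/0.00754728 ≈ 91.8407.
t ≈ 7.6534.

7.65 years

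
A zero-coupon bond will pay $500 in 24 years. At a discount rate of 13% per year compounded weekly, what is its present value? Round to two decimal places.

Growth factor = (1 + 0.0025)^1248 ≈ 22.5583771.
P = 500/22.5583771 ≈ 22.1647.

$22.16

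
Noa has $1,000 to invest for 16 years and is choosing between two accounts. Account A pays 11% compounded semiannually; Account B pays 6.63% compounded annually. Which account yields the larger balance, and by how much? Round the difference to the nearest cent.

Account A, by $2,754.26

Account A growth factor: (1 + 0.055)^32 ≈ 5.547262383; balance ≈ 5,547.2624.
Account B growth factor: (1 + 0.0663)^16 ≈ 2.792997502; balance ≈ 2,792.9975.
Account A is larger by 2,754.2649.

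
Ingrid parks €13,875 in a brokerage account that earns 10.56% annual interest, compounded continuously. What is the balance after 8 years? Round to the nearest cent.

€32,294.23

A = P·e^(rt) = 13,875·e^(0.1056·8) = 13,875·e^0.8448.
e^0.8448 ≈ 2.3275122656, so A ≈ 32,294.2327.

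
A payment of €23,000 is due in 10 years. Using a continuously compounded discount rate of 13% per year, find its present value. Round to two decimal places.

€6,268.23

P = A·e^(−rt) = 23,000·e^(−1.3).
e^(−1.3) ≈ 0.27253179303, so P ≈ 6,268.2312.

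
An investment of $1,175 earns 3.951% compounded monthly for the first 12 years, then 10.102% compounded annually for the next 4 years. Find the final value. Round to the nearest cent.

$2,771.97

Phase 1: 1,175·(1 + 0.0032925)^144 ≈ 1,886.2851.
Phase 2: 1,886.2851·(1 + 0.10102)^4 ≈ 2,771.9677.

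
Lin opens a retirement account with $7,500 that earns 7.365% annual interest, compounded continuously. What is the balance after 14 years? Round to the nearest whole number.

$21,031

A = P·e^(rt) = 7,500·e^(0.07365·14) = 7,500·e^1.0311.
e^1.0311 ≈ 2.8041487024, so A ≈ 21,031.1153.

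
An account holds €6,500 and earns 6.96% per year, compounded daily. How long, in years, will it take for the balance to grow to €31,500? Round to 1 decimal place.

22.7 years

(1 + 0.000190685)^(365t) = 31,500/6,500 = 4.8462.
365t·ln(1 + 0.000190685) = ln(4.8462); 365t = 1.5782/0.000190667 ≈ 8277.1922.
t ≈ 22.6772 years.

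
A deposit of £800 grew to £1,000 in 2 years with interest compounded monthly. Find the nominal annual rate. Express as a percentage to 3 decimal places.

11.209%

The 24-period growth factor is 1,000/800 = 1.25.
r/12 = 1.25^(1/24) − 1 ≈ 0.00934101, so r ≈ 12·0.00934101 = 11.20921%.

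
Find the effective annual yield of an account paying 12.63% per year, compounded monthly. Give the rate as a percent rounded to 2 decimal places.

EAR = (1 + 12.63%/12)^12 − 1 = (1 + 0.010525)^12 − 1.
(1 + 0.010525)^12 ≈ 1.133874, so EAR ≈ 13.38739%.

13.39%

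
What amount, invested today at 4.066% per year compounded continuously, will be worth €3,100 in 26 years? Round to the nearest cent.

P = A·e^(−rt) = 3,100·e^(−1.05716).
e^(−1.05716) ≈ 0.3474411433, so P ≈ 1,077.0675.

€1,077.07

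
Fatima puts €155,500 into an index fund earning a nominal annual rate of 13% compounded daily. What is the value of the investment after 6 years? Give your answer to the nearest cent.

€339,171.83

Growth factor = (1 + 0.13/365)^2190 ≈ 2.181169343.
A ≈ 155,500 × 2.181169343 ≈ 339,171.8328.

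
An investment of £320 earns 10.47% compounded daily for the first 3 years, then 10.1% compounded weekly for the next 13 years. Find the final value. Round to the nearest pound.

£1,626

Phase 1: 320·(1 + 0.1047/365)^1095 ≈ 438.0688.
Phase 2: 438.0688·(1 + 0.101/52)^676 ≈ 1,626.3646.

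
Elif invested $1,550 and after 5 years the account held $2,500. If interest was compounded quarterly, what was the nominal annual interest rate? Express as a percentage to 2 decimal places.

9.68%

(1 + r/4)^20 = 2,500/1,550 = 1.6129.
1 + r/4 = 1.6129^(1/20) ≈ 1.02419, so r/4 ≈ 0.0241897.
r ≈ 4·0.0241897 = 9.67589%.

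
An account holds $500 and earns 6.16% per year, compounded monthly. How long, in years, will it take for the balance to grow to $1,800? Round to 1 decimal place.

20.8 years

(1 + 0.00513333)^(12t) = 1,800/500 = 3.6.
12t·ln(1 + 0.00513333) = ln(3.6); 12t = 1.2809/0.0051202 ≈ 250.1725.
t ≈ 20.8477 years.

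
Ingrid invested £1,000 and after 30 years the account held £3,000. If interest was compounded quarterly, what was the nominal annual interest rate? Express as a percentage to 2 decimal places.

The 120-period growth factor is 3,000/1,000 = 3.
r/4 = 3^(1/120) − 1 ≈ 0.00919714, so r ≈ 4·0.00919714 = 3.67886%.

3.68%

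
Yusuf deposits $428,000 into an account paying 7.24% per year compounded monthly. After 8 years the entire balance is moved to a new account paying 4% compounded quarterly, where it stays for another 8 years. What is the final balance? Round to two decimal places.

$1,048,371.75

Phase 1: 428,000·(1 + 0.0724/12)^96 ≈ 762,485.0780.
Phase 2: 762,485.0780·(1 + 0.01)^32 ≈ 1,048,371.7505.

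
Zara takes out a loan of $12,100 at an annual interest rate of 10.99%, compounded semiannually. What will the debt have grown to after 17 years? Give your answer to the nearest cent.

Growth factor = (1 + 0.05495)^34 ≈ 6.1643004746.
A ≈ 12,100 × 6.1643004746 ≈ 74,588.0357.

$74,588.04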